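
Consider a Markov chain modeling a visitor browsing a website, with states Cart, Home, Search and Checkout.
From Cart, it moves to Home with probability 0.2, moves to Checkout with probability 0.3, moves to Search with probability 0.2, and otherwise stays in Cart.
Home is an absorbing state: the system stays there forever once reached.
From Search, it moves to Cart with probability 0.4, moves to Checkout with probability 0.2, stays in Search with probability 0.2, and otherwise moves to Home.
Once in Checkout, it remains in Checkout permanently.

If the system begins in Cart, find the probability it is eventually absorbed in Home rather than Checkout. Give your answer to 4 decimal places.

Let h(s) be the probability of absorption at Home starting from transient state s. Then h(Home) = 1 and h(Checkout) = 0. By first-step analysis:
h(Cart) = 0.3·h(Cart) + 0.2·1 + 0.2·h(Search) + 0.3·0
h(Search) = 0.4·h(Cart) + 0.2·1 + 0.2·h(Search) + 0.2·0
Solving: h(Cart) = 0.4167, h(Search) = 0.4583.
Starting from Cart, the probability is 0.4167.

0.4167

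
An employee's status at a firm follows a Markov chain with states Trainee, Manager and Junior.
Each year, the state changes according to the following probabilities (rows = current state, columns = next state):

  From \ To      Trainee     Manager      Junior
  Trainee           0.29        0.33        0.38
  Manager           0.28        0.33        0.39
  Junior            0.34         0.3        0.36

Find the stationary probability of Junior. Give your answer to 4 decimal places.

Let the stationary distribution be π with π = πP and π_1 + π_2 + π_3 = 1.
π_1 = 0.29·π_1 + 0.28·π_2 + 0.34·π_3
π_2 = 0.33·π_1 + 0.33·π_2 + 0.3·π_3
Solving with the normalization constraint gives π = (0.3056, 0.3187, 0.3757).
So the stationary probability of Junior is 0.3757.

0.3757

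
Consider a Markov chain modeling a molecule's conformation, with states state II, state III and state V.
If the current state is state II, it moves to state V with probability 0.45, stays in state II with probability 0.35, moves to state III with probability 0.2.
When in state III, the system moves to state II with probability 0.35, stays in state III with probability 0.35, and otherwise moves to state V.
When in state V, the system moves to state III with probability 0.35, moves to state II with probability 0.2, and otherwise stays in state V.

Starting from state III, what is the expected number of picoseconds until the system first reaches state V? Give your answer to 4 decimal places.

2.8369

Let t(s) be the expected number of picoseconds to first reach state V from state s, with t(state V) = 0. Conditioning on the first picosecond:
t(state II) = 1 + 0.35·t(state II) + 0.2·t(state III)
t(state III) = 1 + 0.35·t(state II) + 0.35·t(state III)
Solving: t(state II) = 2.4113, t(state III) = 2.8369.
Expected picoseconds from state III to state V: 2.8369.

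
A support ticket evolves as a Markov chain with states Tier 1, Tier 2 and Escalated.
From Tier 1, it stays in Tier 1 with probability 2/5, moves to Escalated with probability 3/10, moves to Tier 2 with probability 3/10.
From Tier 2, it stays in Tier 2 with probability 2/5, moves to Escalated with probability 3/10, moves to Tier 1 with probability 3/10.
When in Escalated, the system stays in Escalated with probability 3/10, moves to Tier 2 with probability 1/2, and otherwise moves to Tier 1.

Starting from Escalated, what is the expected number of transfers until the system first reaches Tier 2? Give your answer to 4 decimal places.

2.2222

Let t(s) be the expected number of transfers to first reach Tier 2 from state s, with t(Tier 2) = 0. Conditioning on the first transfer:
t(Tier 1) = 1 + 0.4·t(Tier 1) + 0.3·t(Escalated)
t(Escalated) = 1 + 0.2·t(Tier 1) + 0.3·t(Escalated)
Solving: t(Tier 1) = 2.7778, t(Escalated) = 2.2222.
Expected transfers from Escalated to Tier 2: 2.2222.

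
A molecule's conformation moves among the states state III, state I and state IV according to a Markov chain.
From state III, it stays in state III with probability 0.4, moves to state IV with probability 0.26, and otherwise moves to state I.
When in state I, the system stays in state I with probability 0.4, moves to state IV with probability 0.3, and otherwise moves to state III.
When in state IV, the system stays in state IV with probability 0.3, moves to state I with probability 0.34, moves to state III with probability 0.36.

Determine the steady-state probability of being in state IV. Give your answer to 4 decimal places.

Let the stationary distribution be π with π = πP and π_1 + π_2 + π_3 = 1.
π_1 = 0.4·π_1 + 0.3·π_2 + 0.36·π_3
π_2 = 0.34·π_1 + 0.4·π_2 + 0.34·π_3
Solving with the normalization constraint gives π = (0.3524, 0.3617, 0.2859).
So the stationary probability of state IV is 0.2859.

0.2859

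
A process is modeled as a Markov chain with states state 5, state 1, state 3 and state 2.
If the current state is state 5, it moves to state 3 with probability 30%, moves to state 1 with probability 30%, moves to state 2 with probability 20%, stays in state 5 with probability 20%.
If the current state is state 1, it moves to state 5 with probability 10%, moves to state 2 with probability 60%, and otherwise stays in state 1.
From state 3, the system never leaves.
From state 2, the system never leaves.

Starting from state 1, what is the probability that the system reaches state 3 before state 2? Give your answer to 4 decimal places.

0.0566

Let h(s) be the probability of absorption at state 3 starting from transient state s. Then h(state 3) = 1 and h(state 2) = 0. By first-step analysis:
h(state 5) = 0.2·h(state 5) + 0.3·h(state 1) + 0.3·1 + 0.2·0
h(state 1) = 0.1·h(state 5) + 0.3·h(state 1) + 0.6·0
Solving: h(state 5) = 0.3962, h(state 1) = 0.0566.
Starting from state 1, the probability is 0.0566.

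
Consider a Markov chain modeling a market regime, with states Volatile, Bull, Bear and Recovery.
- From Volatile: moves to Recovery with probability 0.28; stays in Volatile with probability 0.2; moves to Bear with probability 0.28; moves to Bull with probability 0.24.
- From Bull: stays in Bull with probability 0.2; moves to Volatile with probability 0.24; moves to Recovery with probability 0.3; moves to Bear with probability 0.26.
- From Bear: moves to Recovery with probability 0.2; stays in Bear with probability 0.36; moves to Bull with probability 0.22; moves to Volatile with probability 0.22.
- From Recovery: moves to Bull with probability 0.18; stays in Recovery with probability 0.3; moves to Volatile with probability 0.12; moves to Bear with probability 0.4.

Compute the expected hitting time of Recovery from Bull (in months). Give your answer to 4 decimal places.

3.7579

Let t(s) be the expected number of months to first reach Recovery from state s, with t(Recovery) = 0. Conditioning on the first month:
t(Volatile) = 1 + 0.2·t(Volatile) + 0.24·t(Bull) + 0.28·t(Bear)
t(Bull) = 1 + 0.24·t(Volatile) + 0.2·t(Bull) + 0.26·t(Bear)
t(Bear) = 1 + 0.22·t(Volatile) + 0.22·t(Bull) + 0.36·t(Bear)
Solving: t(Volatile) = 3.8381, t(Bull) = 3.7579, t(Bear) = 4.1736.
Expected months from Bull to Recovery: 3.7579.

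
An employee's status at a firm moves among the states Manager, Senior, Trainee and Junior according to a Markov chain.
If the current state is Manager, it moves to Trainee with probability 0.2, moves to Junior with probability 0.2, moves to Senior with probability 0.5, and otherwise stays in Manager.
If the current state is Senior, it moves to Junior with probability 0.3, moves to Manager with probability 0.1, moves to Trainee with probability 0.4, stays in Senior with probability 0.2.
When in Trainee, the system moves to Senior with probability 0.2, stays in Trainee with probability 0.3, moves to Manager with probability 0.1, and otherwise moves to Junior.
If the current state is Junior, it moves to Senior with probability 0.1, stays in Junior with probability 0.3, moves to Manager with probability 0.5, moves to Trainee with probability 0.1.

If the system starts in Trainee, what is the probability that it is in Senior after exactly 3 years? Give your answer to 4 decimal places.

0.2460

Propagate the distribution vector 3 years from Trainee.
After 0 years: (0.0000, 0.0000, 1.0000, 0.0000)
After 1 year: (0.1000, 0.2000, 0.3000, 0.4000)
After 2 years: (0.2600, 0.1900, 0.2300, 0.3200)
After 3 years: (0.2280, 0.2460, 0.2290, 0.2970)
P(in Senior after 3 years) = 0.2460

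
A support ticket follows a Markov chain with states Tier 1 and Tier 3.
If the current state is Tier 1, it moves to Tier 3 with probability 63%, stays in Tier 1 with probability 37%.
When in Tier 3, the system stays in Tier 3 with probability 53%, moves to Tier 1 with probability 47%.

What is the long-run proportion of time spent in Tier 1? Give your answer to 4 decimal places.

0.4273

Let the stationary distribution be π with π = πP and π_1 + π_2 = 1.
π_1 = 0.37·π_1 + 0.47·π_2
Solving with the normalization constraint gives π = (0.4273, 0.5727).
So the stationary probability of Tier 1 is 0.4273.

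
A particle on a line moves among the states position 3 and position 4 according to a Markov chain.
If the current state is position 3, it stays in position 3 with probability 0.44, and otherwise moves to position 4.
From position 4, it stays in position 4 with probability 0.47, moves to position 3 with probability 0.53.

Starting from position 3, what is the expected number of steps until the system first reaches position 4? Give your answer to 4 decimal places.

1.7857

Let t(s) be the expected number of steps to first reach position 4 from state s, with t(position 4) = 0. Conditioning on the first step:
t(position 3) = 1 + 0.44·t(position 3)
Solving: t(position 3) = 1.7857.
Expected steps from position 3 to position 4: 1.7857.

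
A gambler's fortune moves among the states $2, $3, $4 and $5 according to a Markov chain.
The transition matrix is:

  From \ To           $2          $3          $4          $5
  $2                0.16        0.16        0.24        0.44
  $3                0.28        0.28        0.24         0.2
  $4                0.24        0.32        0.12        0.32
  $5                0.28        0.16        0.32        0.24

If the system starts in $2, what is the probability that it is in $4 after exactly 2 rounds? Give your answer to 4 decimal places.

0.2464

Propagate the distribution vector 2 rounds from $2.
After 0 rounds: (1.0000, 0.0000, 0.0000, 0.0000)
After 1 round: (0.1600, 0.1600, 0.2400, 0.4400)
After 2 rounds: (0.2512, 0.2176, 0.2464, 0.2848)
P(in $4 after 2 rounds) = 0.2464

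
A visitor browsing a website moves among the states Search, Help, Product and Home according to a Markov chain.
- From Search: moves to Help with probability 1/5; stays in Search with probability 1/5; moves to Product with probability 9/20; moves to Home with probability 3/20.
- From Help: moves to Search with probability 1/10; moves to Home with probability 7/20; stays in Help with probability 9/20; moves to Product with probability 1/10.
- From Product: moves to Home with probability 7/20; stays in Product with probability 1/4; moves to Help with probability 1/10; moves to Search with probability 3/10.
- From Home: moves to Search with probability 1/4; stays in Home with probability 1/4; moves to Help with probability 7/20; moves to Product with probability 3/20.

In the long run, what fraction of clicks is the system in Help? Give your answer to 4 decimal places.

Let the stationary distribution be π with π = πP and π_1 + π_2 + π_3 + π_4 = 1.
π_1 = 0.2·π_1 + 0.1·π_2 + 0.3·π_3 + 0.25·π_4
π_2 = 0.2·π_1 + 0.45·π_2 + 0.1·π_3 + 0.35·π_4
π_3 = 0.45·π_1 + 0.1·π_2 + 0.25·π_3 + 0.15·π_4
Solving with the normalization constraint gives π = (0.2066, 0.2936, 0.2192, 0.2806).
So the stationary probability of Help is 0.2936.

0.2936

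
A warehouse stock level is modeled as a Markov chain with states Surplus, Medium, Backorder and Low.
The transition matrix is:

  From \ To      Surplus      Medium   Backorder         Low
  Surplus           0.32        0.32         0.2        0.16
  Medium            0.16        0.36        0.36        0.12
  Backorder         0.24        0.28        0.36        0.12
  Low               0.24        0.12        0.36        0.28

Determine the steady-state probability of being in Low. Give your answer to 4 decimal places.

Let the stationary distribution be π with π = πP and π_1 + π_2 + π_3 + π_4 = 1.
π_1 = 0.32·π_1 + 0.16·π_2 + 0.24·π_3 + 0.24·π_4
π_2 = 0.32·π_1 + 0.36·π_2 + 0.28·π_3 + 0.12·π_4
π_3 = 0.2·π_1 + 0.36·π_2 + 0.36·π_3 + 0.36·π_4
Solving with the normalization constraint gives π = (0.2358, 0.2878, 0.3223, 0.1541).
So the stationary probability of Low is 0.1541.

0.1541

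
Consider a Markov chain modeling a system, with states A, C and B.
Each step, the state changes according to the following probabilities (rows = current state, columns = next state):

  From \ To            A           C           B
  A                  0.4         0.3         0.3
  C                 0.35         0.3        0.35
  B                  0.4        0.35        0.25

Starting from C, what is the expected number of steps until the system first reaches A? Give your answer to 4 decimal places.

2.7329

Let t(s) be the expected number of steps to first reach A from state s, with t(A) = 0. Conditioning on the first step:
t(C) = 1 + 0.3·t(C) + 0.35·t(B)
t(B) = 1 + 0.35·t(C) + 0.25·t(B)
Solving: t(C) = 2.7329, t(B) = 2.6087.
Expected steps from C to A: 2.7329.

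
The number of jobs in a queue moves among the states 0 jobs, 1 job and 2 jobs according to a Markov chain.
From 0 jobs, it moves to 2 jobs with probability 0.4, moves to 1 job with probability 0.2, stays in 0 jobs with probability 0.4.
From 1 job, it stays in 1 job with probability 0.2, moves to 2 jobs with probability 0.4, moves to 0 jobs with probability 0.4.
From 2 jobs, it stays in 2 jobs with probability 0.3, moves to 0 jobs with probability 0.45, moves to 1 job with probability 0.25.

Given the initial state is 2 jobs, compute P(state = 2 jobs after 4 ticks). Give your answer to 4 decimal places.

0.3637

Propagate the distribution vector 4 ticks from 2 jobs.
After 0 ticks: (0.0000, 0.0000, 1.0000)
After 1 tick: (0.4500, 0.2500, 0.3000)
After 2 ticks: (0.4150, 0.2150, 0.3700)
After 3 ticks: (0.4185, 0.2185, 0.3630)
After 4 ticks: (0.4182, 0.2182, 0.3637)
P(in 2 jobs after 4 ticks) = 0.3637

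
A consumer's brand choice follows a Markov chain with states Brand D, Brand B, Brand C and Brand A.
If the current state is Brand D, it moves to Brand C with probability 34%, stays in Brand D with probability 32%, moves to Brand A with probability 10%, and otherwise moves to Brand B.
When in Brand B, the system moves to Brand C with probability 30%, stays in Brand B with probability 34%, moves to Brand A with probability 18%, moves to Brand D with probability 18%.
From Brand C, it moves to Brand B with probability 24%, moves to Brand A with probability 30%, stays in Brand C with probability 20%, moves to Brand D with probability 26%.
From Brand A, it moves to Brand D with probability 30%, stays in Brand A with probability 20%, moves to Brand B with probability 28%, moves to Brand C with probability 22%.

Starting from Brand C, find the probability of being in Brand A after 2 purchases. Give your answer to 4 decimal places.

Propagate the distribution vector 2 purchases from Brand C.
After 0 purchases: (0.0000, 0.0000, 1.0000, 0.0000)
After 1 purchase: (0.2600, 0.2400, 0.2000, 0.3000)
After 2 purchases: (0.2684, 0.2760, 0.2664, 0.1892)
P(in Brand A after 2 purchases) = 0.1892

0.1892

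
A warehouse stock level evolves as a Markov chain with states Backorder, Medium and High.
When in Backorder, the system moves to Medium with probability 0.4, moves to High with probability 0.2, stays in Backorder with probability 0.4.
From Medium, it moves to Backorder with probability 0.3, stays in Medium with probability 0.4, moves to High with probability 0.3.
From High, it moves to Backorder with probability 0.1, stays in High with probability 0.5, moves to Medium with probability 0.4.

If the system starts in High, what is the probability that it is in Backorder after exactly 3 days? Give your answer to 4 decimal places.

0.2430

Propagate the distribution vector 3 days from High.
After 0 days: (0.0000, 0.0000, 1.0000)
After 1 day: (0.1000, 0.4000, 0.5000)
After 2 days: (0.2100, 0.4000, 0.3900)
After 3 days: (0.2430, 0.4000, 0.3570)
P(in Backorder after 3 days) = 0.2430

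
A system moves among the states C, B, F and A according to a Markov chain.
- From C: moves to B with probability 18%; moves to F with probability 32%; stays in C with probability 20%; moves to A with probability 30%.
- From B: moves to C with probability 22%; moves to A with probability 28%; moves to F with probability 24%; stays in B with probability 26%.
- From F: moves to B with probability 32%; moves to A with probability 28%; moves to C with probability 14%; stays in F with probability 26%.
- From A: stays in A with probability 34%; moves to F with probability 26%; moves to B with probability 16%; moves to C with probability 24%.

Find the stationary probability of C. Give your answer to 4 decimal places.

0.2006

Let the stationary distribution be π with π = πP and π_1 + π_2 + π_3 + π_4 = 1.
π_1 = 0.2·π_1 + 0.22·π_2 + 0.14·π_3 + 0.24·π_4
π_2 = 0.18·π_1 + 0.26·π_2 + 0.32·π_3 + 0.16·π_4
π_3 = 0.32·π_1 + 0.24·π_2 + 0.26·π_3 + 0.26·π_4
Solving with the normalization constraint gives π = (0.2006, 0.2298, 0.2674, 0.3021).
So the stationary probability of C is 0.2006.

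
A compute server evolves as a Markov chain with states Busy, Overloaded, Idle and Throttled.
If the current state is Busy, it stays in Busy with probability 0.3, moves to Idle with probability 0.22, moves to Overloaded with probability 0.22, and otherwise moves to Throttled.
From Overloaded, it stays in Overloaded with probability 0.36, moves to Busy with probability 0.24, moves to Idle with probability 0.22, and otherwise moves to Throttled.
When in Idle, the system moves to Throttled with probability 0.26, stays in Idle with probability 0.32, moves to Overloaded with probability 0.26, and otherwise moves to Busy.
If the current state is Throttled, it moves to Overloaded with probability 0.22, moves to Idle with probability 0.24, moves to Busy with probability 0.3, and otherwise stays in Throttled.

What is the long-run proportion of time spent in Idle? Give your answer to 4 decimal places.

Let the stationary distribution be π with π = πP and π_1 + π_2 + π_3 + π_4 = 1.
π_1 = 0.3·π_1 + 0.24·π_2 + 0.16·π_3 + 0.3·π_4
π_2 = 0.22·π_1 + 0.36·π_2 + 0.26·π_3 + 0.22·π_4
π_3 = 0.22·π_1 + 0.22·π_2 + 0.32·π_3 + 0.24·π_4
Solving with the normalization constraint gives π = (0.2490, 0.2674, 0.2496, 0.2339).
So the stationary probability of Idle is 0.2496.

0.2496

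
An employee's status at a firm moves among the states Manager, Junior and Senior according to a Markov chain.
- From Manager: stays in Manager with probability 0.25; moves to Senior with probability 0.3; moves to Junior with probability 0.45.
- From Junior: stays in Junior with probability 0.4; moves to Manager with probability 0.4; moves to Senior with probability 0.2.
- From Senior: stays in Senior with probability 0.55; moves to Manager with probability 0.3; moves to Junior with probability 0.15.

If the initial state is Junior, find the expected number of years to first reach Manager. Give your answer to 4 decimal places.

2.7083

Let t(s) be the expected number of years to first reach Manager from state s, with t(Manager) = 0. Conditioning on the first year:
t(Junior) = 1 + 0.4·t(Junior) + 0.2·t(Senior)
t(Senior) = 1 + 0.15·t(Junior) + 0.55·t(Senior)
Solving: t(Junior) = 2.7083, t(Senior) = 3.1250.
Expected years from Junior to Manager: 2.7083.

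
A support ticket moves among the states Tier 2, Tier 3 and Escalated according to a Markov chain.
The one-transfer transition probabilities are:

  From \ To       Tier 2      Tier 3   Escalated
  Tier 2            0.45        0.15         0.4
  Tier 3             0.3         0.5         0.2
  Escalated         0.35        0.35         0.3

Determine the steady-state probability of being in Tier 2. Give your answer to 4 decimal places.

Let the stationary distribution be π with π = πP and π_1 + π_2 + π_3 = 1.
π_1 = 0.45·π_1 + 0.3·π_2 + 0.35·π_3
π_2 = 0.15·π_1 + 0.5·π_2 + 0.35·π_3
Solving with the normalization constraint gives π = (0.3709, 0.3245, 0.3046).
So the stationary probability of Tier 2 is 0.3709.

0.3709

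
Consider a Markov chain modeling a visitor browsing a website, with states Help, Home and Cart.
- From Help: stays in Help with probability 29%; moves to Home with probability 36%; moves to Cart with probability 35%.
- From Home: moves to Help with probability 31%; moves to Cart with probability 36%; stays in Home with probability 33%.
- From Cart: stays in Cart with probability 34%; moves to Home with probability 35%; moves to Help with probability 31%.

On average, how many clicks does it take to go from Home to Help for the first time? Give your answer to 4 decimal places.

3.2258

Let t(s) be the expected number of clicks to first reach Help from state s, with t(Help) = 0. Conditioning on the first click:
t(Home) = 1 + 0.33·t(Home) + 0.36·t(Cart)
t(Cart) = 1 + 0.35·t(Home) + 0.34·t(Cart)
Solving: t(Home) = 3.2258, t(Cart) = 3.2258.
Expected clicks from Home to Help: 3.2258.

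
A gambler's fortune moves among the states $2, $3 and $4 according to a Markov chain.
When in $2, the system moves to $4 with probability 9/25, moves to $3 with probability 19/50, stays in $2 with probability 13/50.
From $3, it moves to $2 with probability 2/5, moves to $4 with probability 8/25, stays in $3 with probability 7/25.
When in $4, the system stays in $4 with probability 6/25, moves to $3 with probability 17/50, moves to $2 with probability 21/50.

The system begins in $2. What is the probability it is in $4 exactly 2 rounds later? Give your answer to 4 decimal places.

Sum over the intermediate state after 1 round:
P = P($2→$2)·P($2→$4) + P($2→$3)·P($3→$4) + P($2→$4)·P($4→$4)
  = 0.26×0.36 + 0.38×0.32 + 0.36×0.24
  = 0.0936 + 0.1216 + 0.0864 = 0.3016

0.3016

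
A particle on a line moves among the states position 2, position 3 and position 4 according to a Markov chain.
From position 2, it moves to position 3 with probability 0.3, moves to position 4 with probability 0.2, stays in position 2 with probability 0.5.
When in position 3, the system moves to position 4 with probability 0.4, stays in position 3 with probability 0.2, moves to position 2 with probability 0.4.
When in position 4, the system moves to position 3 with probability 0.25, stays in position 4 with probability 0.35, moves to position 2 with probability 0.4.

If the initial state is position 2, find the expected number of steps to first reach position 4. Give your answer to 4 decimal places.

Let t(s) be the expected number of steps to first reach position 4 from state s, with t(position 4) = 0. Conditioning on the first step:
t(position 2) = 1 + 0.5·t(position 2) + 0.3·t(position 3)
t(position 3) = 1 + 0.4·t(position 2) + 0.2·t(position 3)
Solving: t(position 2) = 3.9286, t(position 3) = 3.2143.
Expected steps from position 2 to position 4: 3.9286.

3.9286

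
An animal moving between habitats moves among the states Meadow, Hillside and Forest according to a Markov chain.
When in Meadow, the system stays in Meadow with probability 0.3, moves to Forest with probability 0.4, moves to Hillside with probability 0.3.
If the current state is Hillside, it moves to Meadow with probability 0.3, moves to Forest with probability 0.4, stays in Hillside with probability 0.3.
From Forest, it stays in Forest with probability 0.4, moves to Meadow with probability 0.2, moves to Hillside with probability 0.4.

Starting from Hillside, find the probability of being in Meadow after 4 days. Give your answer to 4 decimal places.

0.2600

Propagate the distribution vector 4 days from Hillside.
After 0 days: (0.0000, 1.0000, 0.0000)
After 1 day: (0.3000, 0.3000, 0.4000)
After 2 days: (0.2600, 0.3400, 0.4000)
After 3 days: (0.2600, 0.3400, 0.4000)
After 4 days: (0.2600, 0.3400, 0.4000)
P(in Meadow after 4 days) = 0.2600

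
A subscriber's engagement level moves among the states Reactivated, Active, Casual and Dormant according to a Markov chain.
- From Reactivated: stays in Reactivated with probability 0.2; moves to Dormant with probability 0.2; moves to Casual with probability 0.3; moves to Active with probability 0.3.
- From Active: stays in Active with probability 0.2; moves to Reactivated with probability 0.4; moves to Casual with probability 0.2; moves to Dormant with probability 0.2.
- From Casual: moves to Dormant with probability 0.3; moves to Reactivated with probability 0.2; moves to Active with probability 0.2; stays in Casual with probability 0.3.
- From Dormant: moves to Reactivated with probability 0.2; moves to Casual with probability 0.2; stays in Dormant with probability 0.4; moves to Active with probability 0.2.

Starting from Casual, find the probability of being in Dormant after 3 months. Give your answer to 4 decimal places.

Propagate the distribution vector 3 months from Casual.
After 0 months: (0.0000, 0.0000, 1.0000, 0.0000)
After 1 month: (0.2000, 0.2000, 0.3000, 0.3000)
After 2 months: (0.2400, 0.2200, 0.2500, 0.2900)
After 3 months: (0.2440, 0.2240, 0.2490, 0.2830)
P(in Dormant after 3 months) = 0.2830

0.2830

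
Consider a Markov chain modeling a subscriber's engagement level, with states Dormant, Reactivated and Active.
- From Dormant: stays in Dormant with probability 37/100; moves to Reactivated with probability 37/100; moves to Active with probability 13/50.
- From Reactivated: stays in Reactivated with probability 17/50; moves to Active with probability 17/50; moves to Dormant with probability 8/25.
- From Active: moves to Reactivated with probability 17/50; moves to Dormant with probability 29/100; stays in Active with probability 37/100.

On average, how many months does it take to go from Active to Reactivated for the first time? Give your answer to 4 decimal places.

Let t(s) be the expected number of months to first reach Reactivated from state s, with t(Reactivated) = 0. Conditioning on the first month:
t(Dormant) = 1 + 0.37·t(Dormant) + 0.26·t(Active)
t(Active) = 1 + 0.29·t(Dormant) + 0.37·t(Active)
Solving: t(Dormant) = 2.7683, t(Active) = 2.8616.
Expected months from Active to Reactivated: 2.8616.

2.8616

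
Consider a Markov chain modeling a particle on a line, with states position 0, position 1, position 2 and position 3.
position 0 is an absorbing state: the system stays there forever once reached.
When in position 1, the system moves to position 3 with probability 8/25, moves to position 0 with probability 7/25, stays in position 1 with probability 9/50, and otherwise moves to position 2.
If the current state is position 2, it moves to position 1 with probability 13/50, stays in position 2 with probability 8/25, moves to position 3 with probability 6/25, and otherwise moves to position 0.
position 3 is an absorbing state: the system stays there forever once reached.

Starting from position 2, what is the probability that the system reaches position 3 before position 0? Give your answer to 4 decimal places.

Let h(s) be the probability of absorption at position 3 starting from transient state s. Then h(position 3) = 1 and h(position 0) = 0. By first-step analysis:
h(position 1) = 0.28·0 + 0.18·h(position 1) + 0.22·h(position 2) + 0.32·1
h(position 2) = 0.18·0 + 0.26·h(position 1) + 0.32·h(position 2) + 0.24·1
Solving: h(position 1) = 0.5404, h(position 2) = 0.5596.
Starting from position 2, the probability is 0.5596.

0.5596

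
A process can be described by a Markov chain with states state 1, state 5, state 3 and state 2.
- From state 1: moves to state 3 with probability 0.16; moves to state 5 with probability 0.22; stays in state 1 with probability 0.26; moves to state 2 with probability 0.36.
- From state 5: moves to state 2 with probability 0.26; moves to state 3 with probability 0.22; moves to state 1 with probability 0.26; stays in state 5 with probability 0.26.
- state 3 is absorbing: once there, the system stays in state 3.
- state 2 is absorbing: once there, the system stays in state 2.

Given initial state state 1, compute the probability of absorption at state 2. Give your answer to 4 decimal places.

0.6599

Let h(s) be the probability of absorption at state 2 starting from transient state s. Then h(state 2) = 1 and h(state 3) = 0. By first-step analysis:
h(state 1) = 0.26·h(state 1) + 0.22·h(state 5) + 0.16·0 + 0.36·1
h(state 5) = 0.26·h(state 1) + 0.26·h(state 5) + 0.22·0 + 0.26·1
Solving: h(state 1) = 0.6599, h(state 5) = 0.5832.
Starting from state 1, the probability is 0.6599.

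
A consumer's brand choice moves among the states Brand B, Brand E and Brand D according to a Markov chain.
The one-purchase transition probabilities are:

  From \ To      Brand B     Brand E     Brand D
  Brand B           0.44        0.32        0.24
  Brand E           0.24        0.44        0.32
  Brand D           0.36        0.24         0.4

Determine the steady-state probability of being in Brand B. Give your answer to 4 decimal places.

0.3476

Let the stationary distribution be π with π = πP and π_1 + π_2 + π_3 = 1.
π_1 = 0.44·π_1 + 0.24·π_2 + 0.36·π_3
π_2 = 0.32·π_1 + 0.44·π_2 + 0.24·π_3
Solving with the normalization constraint gives π = (0.3476, 0.3348, 0.3176).
So the stationary probability of Brand B is 0.3476.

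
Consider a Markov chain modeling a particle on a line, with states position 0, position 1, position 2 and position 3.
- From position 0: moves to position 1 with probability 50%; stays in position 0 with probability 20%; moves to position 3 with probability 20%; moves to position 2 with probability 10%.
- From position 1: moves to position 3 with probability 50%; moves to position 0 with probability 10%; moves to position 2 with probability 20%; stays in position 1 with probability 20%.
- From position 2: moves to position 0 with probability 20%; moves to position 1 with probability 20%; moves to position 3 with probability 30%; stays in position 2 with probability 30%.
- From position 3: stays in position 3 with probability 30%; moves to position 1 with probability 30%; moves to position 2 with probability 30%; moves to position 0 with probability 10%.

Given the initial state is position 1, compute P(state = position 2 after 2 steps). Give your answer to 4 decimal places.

Propagate the distribution vector 2 steps from position 1.
After 0 steps: (0.0000, 1.0000, 0.0000, 0.0000)
After 1 step: (0.1000, 0.2000, 0.2000, 0.5000)
After 2 steps: (0.1300, 0.2800, 0.2600, 0.3300)
P(in position 2 after 2 steps) = 0.2600

0.2600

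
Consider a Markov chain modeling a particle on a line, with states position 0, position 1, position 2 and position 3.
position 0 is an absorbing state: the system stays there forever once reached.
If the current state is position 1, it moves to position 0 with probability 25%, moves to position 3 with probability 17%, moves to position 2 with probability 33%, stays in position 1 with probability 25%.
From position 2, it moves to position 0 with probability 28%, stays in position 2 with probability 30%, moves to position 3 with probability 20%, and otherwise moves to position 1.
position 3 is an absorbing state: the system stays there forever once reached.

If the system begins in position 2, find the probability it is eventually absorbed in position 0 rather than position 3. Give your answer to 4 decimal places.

Let h(s) be the probability of absorption at position 0 starting from transient state s. Then h(position 0) = 1 and h(position 3) = 0. By first-step analysis:
h(position 1) = 0.25·1 + 0.25·h(position 1) + 0.33·h(position 2) + 0.17·0
h(position 2) = 0.28·1 + 0.22·h(position 1) + 0.3·h(position 2) + 0.2·0
Solving: h(position 1) = 0.5911, h(position 2) = 0.5858.
Starting from position 2, the probability is 0.5858.

0.5858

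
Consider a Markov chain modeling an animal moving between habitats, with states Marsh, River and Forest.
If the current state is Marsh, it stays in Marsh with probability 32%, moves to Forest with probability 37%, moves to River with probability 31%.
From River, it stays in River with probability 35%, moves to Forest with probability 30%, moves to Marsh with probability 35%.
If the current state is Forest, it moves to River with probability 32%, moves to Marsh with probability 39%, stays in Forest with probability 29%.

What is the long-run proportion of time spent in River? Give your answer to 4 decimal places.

Let the stationary distribution be π with π = πP and π_1 + π_2 + π_3 = 1.
π_1 = 0.32·π_1 + 0.35·π_2 + 0.39·π_3
π_2 = 0.31·π_1 + 0.35·π_2 + 0.32·π_3
Solving with the normalization constraint gives π = (0.3523, 0.3263, 0.3214).
So the stationary probability of River is 0.3263.

0.3263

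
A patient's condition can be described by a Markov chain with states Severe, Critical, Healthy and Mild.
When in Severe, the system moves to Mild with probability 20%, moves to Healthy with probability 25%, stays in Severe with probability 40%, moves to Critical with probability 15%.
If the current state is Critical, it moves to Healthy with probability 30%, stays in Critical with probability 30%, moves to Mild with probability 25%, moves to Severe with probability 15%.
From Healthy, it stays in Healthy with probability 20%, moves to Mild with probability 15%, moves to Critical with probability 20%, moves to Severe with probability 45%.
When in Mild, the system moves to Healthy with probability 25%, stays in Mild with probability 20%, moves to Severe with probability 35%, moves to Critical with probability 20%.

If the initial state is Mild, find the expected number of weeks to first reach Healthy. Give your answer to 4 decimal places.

3.8431

Let t(s) be the expected number of weeks to first reach Healthy from state s, with t(Healthy) = 0. Conditioning on the first week:
t(Severe) = 1 + 0.4·t(Severe) + 0.15·t(Critical) + 0.2·t(Mild)
t(Critical) = 1 + 0.15·t(Severe) + 0.3·t(Critical) + 0.25·t(Mild)
t(Mild) = 1 + 0.35·t(Severe) + 0.2·t(Critical) + 0.2·t(Mild)
Solving: t(Severe) = 3.8545, t(Critical) = 3.6271, t(Mild) = 3.8431.
Expected weeks from Mild to Healthy: 3.8431.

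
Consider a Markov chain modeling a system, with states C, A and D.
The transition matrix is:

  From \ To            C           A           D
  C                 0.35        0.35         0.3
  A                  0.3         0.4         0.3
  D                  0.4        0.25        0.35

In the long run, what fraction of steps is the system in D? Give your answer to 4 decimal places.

0.3158

Let the stationary distribution be π with π = πP and π_1 + π_2 + π_3 = 1.
π_1 = 0.35·π_1 + 0.3·π_2 + 0.4·π_3
π_2 = 0.35·π_1 + 0.4·π_2 + 0.25·π_3
Solving with the normalization constraint gives π = (0.3490, 0.3352, 0.3158).
So the stationary probability of D is 0.3158.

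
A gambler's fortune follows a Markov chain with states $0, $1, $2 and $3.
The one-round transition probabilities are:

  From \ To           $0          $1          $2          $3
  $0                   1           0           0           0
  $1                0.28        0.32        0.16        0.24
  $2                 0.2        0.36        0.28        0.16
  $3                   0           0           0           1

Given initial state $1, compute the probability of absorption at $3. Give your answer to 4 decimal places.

Let h(s) be the probability of absorption at $3 starting from transient state s. Then h($3) = 1 and h($0) = 0. By first-step analysis:
h($1) = 0.28·0 + 0.32·h($1) + 0.16·h($2) + 0.24·1
h($2) = 0.2·0 + 0.36·h($1) + 0.28·h($2) + 0.16·1
Solving: h($1) = 0.4593, h($2) = 0.4519.
Starting from $1, the probability is 0.4593.

0.4593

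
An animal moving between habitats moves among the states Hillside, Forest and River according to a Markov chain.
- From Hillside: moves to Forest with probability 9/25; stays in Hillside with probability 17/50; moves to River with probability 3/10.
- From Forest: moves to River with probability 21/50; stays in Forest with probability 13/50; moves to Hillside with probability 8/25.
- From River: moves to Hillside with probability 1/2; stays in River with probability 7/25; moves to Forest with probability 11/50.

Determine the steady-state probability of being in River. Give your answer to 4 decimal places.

0.3277

Let the stationary distribution be π with π = πP and π_1 + π_2 + π_3 = 1.
π_1 = 0.34·π_1 + 0.32·π_2 + 0.5·π_3
π_2 = 0.36·π_1 + 0.26·π_2 + 0.22·π_3
Solving with the normalization constraint gives π = (0.3867, 0.2856, 0.3277).
So the stationary probability of River is 0.3277.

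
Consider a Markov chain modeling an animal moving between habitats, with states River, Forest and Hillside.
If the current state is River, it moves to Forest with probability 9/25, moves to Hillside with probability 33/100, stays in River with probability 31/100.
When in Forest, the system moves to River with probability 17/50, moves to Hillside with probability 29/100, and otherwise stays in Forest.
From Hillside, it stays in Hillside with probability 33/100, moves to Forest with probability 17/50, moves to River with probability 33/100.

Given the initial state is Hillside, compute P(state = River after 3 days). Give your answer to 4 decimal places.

Propagate the distribution vector 3 days from Hillside.
After 0 days: (0.0000, 0.0000, 1.0000)
After 1 day: (0.3300, 0.3400, 0.3300)
After 2 days: (0.3268, 0.3568, 0.3164)
After 3 days: (0.3270, 0.3572, 0.3157)
P(in River after 3 days) = 0.3270

0.3270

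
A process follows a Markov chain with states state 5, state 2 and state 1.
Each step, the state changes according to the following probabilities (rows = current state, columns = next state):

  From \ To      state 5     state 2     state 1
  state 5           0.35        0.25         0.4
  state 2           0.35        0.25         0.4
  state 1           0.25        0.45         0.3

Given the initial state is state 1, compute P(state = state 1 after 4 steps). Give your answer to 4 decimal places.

Propagate the distribution vector 4 steps from state 1.
After 0 steps: (0.0000, 0.0000, 1.0000)
After 1 step: (0.2500, 0.4500, 0.3000)
After 2 steps: (0.3200, 0.3100, 0.3700)
After 3 steps: (0.3130, 0.3240, 0.3630)
After 4 steps: (0.3137, 0.3226, 0.3637)
P(in state 1 after 4 steps) = 0.3637

0.3637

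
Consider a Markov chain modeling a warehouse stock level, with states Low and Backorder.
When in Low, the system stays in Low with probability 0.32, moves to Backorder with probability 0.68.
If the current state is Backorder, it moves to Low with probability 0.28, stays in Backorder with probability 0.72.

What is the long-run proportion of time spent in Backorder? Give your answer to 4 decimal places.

Let the stationary distribution be π with π = πP and π_1 + π_2 = 1.
π_1 = 0.32·π_1 + 0.28·π_2
Solving with the normalization constraint gives π = (0.2917, 0.7083).
So the stationary probability of Backorder is 0.7083.

0.7083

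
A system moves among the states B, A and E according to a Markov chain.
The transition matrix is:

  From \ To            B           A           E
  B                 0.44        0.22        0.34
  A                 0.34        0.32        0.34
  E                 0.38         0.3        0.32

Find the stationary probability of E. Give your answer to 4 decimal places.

0.3333

Let the stationary distribution be π with π = πP and π_1 + π_2 + π_3 = 1.
π_1 = 0.44·π_1 + 0.34·π_2 + 0.38·π_3
π_2 = 0.22·π_1 + 0.32·π_2 + 0.3·π_3
Solving with the normalization constraint gives π = (0.3926, 0.2741, 0.3333).
So the stationary probability of E is 0.3333.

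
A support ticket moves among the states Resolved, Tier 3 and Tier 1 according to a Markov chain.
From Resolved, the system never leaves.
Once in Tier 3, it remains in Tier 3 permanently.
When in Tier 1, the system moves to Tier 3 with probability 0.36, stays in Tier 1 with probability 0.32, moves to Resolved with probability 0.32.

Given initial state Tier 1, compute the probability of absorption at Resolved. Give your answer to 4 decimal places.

Let h(s) be the probability of absorption at Resolved starting from transient state s. Then h(Resolved) = 1 and h(Tier 3) = 0. By first-step analysis:
h(Tier 1) = 0.32·1 + 0.36·0 + 0.32·h(Tier 1)
Solving: h(Tier 1) = 0.4706.
Starting from Tier 1, the probability is 0.4706.

0.4706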